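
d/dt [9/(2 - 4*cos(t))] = -9*sin(t)/(2*cos(t) - 1)^2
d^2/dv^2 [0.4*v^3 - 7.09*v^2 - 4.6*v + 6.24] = 2.4*v - 14.18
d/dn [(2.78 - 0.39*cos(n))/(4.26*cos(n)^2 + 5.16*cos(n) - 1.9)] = (-1.6614*cos(n)^2 + 23.6856*cos(n) + 13.6038)*sin(n)/(18.1476*cos(n)^4 + 43.9632*cos(n)^3 + 10.4376*cos(n)^2 - 19.608*cos(n) + 3.61)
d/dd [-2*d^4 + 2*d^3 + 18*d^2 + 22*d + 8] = -8*d^3 + 6*d^2 + 36*d + 22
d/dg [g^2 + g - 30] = 2*g + 1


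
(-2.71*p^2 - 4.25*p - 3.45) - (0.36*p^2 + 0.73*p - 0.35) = -3.07*p^2 - 4.98*p - 3.1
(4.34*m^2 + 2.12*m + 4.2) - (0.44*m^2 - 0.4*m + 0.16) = 3.9*m^2 + 2.52*m + 4.04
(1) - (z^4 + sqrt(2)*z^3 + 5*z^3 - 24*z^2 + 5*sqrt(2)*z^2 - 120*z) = -z^4 - 5*z^3 - sqrt(2)*z^3 - 5*sqrt(2)*z^2 + 24*z^2 + 120*z + 1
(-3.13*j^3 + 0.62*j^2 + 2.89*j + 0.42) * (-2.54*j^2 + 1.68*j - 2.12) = 7.9502*j^5 - 6.8332*j^4 + 0.3366*j^3 + 2.474*j^2 - 5.4212*j - 0.8904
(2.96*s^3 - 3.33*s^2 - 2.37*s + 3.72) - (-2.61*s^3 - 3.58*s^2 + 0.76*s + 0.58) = 5.57*s^3 + 0.25*s^2 - 3.13*s + 3.14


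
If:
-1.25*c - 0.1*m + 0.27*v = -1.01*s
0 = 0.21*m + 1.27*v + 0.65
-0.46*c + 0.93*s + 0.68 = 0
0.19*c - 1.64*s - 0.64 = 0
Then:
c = 0.90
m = -10.73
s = -0.29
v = 1.26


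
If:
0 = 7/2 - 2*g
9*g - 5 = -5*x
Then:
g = 7/4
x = -43/20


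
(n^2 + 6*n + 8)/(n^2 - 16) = (n + 2)/(n - 4)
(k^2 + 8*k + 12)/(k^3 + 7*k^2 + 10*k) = (k + 6)/(k*(k + 5))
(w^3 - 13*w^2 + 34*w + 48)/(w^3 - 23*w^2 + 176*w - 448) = (w^2 - 5*w - 6)/(w^2 - 15*w + 56)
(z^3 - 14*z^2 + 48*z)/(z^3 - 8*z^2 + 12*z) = (z - 8)/(z - 2)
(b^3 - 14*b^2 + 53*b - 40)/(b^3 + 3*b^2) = (b^3 - 14*b^2 + 53*b - 40)/(b^2*(b + 3))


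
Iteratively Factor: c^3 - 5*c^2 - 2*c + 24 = (c - 3)*(c^2 - 2*c - 8) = (c - 3)*(c + 2)*(c - 4)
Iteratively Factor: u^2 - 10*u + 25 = (u - 5)*(u - 5)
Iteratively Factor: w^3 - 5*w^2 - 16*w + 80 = (w - 4)*(w^2 - w - 20) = (w - 4)*(w + 4)*(w - 5)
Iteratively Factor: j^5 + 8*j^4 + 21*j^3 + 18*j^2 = (j + 2)*(j^4 + 6*j^3 + 9*j^2) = (j + 2)*(j + 3)*(j^3 + 3*j^2) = j*(j + 2)*(j + 3)*(j^2 + 3*j) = j^2*(j + 2)*(j + 3)*(j + 3)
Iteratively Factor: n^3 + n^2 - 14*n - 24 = (n + 3)*(n^2 - 2*n - 8) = (n + 2)*(n + 3)*(n - 4)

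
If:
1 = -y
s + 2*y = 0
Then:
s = 2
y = -1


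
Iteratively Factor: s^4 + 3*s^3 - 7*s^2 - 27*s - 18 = (s + 3)*(s^3 - 7*s - 6) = (s - 3)*(s + 3)*(s^2 + 3*s + 2) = (s - 3)*(s + 1)*(s + 3)*(s + 2)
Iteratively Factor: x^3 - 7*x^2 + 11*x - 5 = (x - 5)*(x^2 - 2*x + 1) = (x - 5)*(x - 1)*(x - 1)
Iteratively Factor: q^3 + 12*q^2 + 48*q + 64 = (q + 4)*(q^2 + 8*q + 16) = (q + 4)^2*(q + 4)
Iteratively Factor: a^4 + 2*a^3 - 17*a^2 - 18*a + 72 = (a + 4)*(a^3 - 2*a^2 - 9*a + 18) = (a - 3)*(a + 4)*(a^2 + a - 6) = (a - 3)*(a - 2)*(a + 4)*(a + 3)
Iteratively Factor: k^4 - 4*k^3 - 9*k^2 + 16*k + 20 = (k - 5)*(k^3 + k^2 - 4*k - 4) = (k - 5)*(k - 2)*(k^2 + 3*k + 2) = (k - 5)*(k - 2)*(k + 1)*(k + 2)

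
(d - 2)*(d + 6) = d^2 + 4*d - 12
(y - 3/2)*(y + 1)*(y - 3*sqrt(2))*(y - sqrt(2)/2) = y^4 - 7*sqrt(2)*y^3/2 - y^3/2 + 3*y^2/2 + 7*sqrt(2)*y^2/4 - 3*y/2 + 21*sqrt(2)*y/4 - 9/2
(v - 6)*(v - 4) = v^2 - 10*v + 24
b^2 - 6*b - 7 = (b - 7)*(b + 1)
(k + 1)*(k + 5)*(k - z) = k^3 - k^2*z + 6*k^2 - 6*k*z + 5*k - 5*z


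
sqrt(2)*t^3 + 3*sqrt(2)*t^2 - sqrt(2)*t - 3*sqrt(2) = (t - 1)*(t + 3)*(sqrt(2)*t + sqrt(2))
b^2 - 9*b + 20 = (b - 5)*(b - 4)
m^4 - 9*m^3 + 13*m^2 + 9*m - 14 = (m - 7)*(m - 2)*(m - 1)*(m + 1)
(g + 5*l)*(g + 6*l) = g^2 + 11*g*l + 30*l^2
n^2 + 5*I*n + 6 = (n - I)*(n + 6*I)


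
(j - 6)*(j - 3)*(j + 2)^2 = j^4 - 5*j^3 - 14*j^2 + 36*j + 72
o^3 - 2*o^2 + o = o*(o - 1)^2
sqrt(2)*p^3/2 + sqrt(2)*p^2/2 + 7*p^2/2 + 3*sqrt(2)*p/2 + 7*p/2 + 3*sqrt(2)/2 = (p + 1)*(p + 3*sqrt(2))*(sqrt(2)*p/2 + 1/2)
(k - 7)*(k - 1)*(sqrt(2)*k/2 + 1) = sqrt(2)*k^3/2 - 4*sqrt(2)*k^2 + k^2 - 8*k + 7*sqrt(2)*k/2 + 7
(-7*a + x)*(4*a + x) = -28*a^2 - 3*a*x + x^2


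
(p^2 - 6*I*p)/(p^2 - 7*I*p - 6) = p/(p - I)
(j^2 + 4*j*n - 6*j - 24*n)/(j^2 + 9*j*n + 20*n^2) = (j - 6)/(j + 5*n)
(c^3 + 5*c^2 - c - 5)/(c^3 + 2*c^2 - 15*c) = (c^2 - 1)/(c*(c - 3))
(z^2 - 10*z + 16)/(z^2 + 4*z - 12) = (z - 8)/(z + 6)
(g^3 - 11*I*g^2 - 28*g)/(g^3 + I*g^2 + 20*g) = (g - 7*I)/(g + 5*I)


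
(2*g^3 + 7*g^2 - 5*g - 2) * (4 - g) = -2*g^4 + g^3 + 33*g^2 - 18*g - 8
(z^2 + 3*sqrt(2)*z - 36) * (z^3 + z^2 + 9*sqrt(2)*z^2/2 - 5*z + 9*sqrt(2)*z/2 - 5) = z^5 + z^4 + 15*sqrt(2)*z^4/2 - 14*z^3 + 15*sqrt(2)*z^3/2 - 177*sqrt(2)*z^2 - 14*z^2 - 177*sqrt(2)*z + 180*z + 180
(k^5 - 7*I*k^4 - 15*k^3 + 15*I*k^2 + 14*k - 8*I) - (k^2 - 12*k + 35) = k^5 - 7*I*k^4 - 15*k^3 - k^2 + 15*I*k^2 + 26*k - 35 - 8*I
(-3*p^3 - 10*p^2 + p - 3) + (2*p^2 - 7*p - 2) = -3*p^3 - 8*p^2 - 6*p - 5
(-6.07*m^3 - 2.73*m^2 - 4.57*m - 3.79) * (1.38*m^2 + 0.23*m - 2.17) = -8.3766*m^5 - 5.1635*m^4 + 6.2374*m^3 - 0.3572*m^2 + 9.0452*m + 8.2243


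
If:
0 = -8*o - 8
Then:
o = -1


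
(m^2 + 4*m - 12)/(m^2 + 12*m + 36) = (m - 2)/(m + 6)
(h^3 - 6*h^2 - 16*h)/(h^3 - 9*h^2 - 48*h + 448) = h*(h + 2)/(h^2 - h - 56)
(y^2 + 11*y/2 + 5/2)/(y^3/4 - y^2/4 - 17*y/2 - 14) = 2*(2*y^2 + 11*y + 5)/(y^3 - y^2 - 34*y - 56)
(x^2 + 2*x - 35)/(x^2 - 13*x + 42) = (x^2 + 2*x - 35)/(x^2 - 13*x + 42)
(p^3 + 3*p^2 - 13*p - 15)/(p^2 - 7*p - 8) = (p^2 + 2*p - 15)/(p - 8)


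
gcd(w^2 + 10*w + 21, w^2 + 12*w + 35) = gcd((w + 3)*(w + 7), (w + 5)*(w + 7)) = w + 7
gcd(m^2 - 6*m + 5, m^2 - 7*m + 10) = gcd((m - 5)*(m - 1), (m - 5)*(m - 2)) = m - 5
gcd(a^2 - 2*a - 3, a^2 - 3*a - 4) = a + 1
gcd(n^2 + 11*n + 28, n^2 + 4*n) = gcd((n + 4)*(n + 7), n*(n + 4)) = n + 4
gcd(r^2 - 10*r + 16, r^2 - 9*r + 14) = r - 2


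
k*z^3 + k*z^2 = z^2*(k*z + k)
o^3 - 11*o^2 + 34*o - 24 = (o - 6)*(o - 4)*(o - 1)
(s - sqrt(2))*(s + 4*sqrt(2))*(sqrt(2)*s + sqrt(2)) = sqrt(2)*s^3 + sqrt(2)*s^2 + 6*s^2 - 8*sqrt(2)*s + 6*s - 8*sqrt(2)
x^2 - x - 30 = (x - 6)*(x + 5)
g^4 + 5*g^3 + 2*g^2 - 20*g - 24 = (g - 2)*(g + 2)^2*(g + 3)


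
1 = 1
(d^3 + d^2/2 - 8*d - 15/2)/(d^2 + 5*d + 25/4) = 2*(d^2 - 2*d - 3)/(2*d + 5)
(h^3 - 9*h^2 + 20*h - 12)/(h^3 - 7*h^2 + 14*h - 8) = (h - 6)/(h - 4)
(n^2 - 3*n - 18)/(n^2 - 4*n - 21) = (n - 6)/(n - 7)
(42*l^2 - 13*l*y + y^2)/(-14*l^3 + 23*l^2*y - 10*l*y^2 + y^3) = (-6*l + y)/(2*l^2 - 3*l*y + y^2)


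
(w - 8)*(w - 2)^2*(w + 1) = w^4 - 11*w^3 + 24*w^2 + 4*w - 32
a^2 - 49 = (a - 7)*(a + 7)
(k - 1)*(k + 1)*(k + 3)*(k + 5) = k^4 + 8*k^3 + 14*k^2 - 8*k - 15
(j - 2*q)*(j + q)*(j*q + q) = j^3*q - j^2*q^2 + j^2*q - 2*j*q^3 - j*q^2 - 2*q^3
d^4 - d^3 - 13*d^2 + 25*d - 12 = (d - 3)*(d - 1)^2*(d + 4)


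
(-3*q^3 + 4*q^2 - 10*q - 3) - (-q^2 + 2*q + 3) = -3*q^3 + 5*q^2 - 12*q - 6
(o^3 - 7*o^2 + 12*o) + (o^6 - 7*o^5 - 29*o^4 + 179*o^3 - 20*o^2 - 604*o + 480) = o^6 - 7*o^5 - 29*o^4 + 180*o^3 - 27*o^2 - 592*o + 480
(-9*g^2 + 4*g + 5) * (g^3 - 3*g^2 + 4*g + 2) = -9*g^5 + 31*g^4 - 43*g^3 - 17*g^2 + 28*g + 10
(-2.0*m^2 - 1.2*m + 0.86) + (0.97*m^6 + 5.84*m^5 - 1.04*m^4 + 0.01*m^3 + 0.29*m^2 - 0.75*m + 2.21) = 0.97*m^6 + 5.84*m^5 - 1.04*m^4 + 0.01*m^3 - 1.71*m^2 - 1.95*m + 3.07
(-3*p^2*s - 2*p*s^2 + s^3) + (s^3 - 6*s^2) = -3*p^2*s - 2*p*s^2 + 2*s^3 - 6*s^2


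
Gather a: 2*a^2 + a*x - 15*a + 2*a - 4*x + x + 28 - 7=2*a^2 + a*(x - 13) - 3*x + 21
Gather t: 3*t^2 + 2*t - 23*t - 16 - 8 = 3*t^2 - 21*t - 24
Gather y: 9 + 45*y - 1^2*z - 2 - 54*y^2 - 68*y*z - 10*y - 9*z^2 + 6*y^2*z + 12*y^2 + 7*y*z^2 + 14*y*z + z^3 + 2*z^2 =y^2*(6*z - 42) + y*(7*z^2 - 54*z + 35) + z^3 - 7*z^2 - z + 7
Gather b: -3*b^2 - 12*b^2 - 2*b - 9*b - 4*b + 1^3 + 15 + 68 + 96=-15*b^2 - 15*b + 180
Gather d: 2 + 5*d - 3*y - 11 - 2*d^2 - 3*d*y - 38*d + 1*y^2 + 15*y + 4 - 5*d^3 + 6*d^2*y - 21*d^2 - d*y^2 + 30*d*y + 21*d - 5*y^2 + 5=-5*d^3 + d^2*(6*y - 23) + d*(-y^2 + 27*y - 12) - 4*y^2 + 12*y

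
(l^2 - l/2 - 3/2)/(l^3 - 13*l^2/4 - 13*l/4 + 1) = 2*(2*l - 3)/(4*l^2 - 17*l + 4)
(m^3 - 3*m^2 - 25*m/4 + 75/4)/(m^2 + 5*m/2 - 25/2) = (2*m^2 - m - 15)/(2*(m + 5))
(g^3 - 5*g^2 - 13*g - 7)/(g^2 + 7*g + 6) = (g^2 - 6*g - 7)/(g + 6)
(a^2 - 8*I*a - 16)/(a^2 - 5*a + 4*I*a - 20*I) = (a^2 - 8*I*a - 16)/(a^2 + a*(-5 + 4*I) - 20*I)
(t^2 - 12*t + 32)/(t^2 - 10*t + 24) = (t - 8)/(t - 6)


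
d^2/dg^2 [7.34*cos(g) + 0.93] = -7.34*cos(g)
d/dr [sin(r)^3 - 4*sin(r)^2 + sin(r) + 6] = (3*sin(r)^2 - 8*sin(r) + 1)*cos(r)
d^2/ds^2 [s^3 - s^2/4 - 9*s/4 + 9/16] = 6*s - 1/2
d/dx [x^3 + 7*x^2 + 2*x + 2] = 3*x^2 + 14*x + 2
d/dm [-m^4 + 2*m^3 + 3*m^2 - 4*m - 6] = -4*m^3 + 6*m^2 + 6*m - 4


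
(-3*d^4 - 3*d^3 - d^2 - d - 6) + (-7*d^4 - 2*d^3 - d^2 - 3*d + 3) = -10*d^4 - 5*d^3 - 2*d^2 - 4*d - 3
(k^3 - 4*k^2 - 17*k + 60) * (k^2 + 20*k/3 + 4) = k^5 + 8*k^4/3 - 119*k^3/3 - 208*k^2/3 + 332*k + 240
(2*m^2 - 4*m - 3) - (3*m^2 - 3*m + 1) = -m^2 - m - 4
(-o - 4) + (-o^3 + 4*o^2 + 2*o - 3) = -o^3 + 4*o^2 + o - 7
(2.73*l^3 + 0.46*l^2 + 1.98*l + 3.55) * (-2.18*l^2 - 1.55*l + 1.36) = -5.9514*l^5 - 5.2343*l^4 - 1.3166*l^3 - 10.1824*l^2 - 2.8097*l + 4.828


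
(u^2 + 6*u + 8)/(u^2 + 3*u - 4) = (u + 2)/(u - 1)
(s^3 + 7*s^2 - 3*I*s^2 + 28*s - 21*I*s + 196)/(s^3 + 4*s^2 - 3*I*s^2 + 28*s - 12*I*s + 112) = (s + 7)/(s + 4)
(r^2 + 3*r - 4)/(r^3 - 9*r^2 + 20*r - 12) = (r + 4)/(r^2 - 8*r + 12)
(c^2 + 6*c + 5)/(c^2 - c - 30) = (c + 1)/(c - 6)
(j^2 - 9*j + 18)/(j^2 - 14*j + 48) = (j - 3)/(j - 8)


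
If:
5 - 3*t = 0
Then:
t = 5/3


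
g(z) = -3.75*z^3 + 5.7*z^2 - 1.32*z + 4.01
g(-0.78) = 10.29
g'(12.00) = -1484.52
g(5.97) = -598.63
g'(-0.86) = -19.44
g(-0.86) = 11.75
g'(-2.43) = -95.45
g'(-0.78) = -17.06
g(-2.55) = 106.62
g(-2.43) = 94.68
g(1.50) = 2.20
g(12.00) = -5671.03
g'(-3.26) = -158.04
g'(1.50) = -9.53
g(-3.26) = 198.81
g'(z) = -11.25*z^2 + 11.4*z - 1.32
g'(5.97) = -334.22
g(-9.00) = 3211.34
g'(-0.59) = -11.96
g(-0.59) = 7.54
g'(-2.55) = -103.54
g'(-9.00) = -1015.17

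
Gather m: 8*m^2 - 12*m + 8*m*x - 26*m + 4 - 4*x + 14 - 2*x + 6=8*m^2 + m*(8*x - 38) - 6*x + 24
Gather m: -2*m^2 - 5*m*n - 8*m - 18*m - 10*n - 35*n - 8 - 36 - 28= -2*m^2 + m*(-5*n - 26) - 45*n - 72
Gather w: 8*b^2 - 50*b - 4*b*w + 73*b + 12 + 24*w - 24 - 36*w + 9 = 8*b^2 + 23*b + w*(-4*b - 12) - 3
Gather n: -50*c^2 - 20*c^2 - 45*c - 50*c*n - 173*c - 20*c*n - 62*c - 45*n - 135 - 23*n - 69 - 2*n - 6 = -70*c^2 - 280*c + n*(-70*c - 70) - 210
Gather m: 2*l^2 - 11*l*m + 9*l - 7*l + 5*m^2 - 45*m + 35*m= 2*l^2 + 2*l + 5*m^2 + m*(-11*l - 10)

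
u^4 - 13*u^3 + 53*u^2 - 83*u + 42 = (u - 7)*(u - 3)*(u - 2)*(u - 1)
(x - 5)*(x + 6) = x^2 + x - 30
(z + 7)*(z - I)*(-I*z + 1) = -I*z^3 - 7*I*z^2 - I*z - 7*I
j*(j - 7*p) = j^2 - 7*j*p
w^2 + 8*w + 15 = (w + 3)*(w + 5)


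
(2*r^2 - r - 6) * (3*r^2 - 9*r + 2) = 6*r^4 - 21*r^3 - 5*r^2 + 52*r - 12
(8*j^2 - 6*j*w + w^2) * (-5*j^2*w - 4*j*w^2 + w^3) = -40*j^4*w - 2*j^3*w^2 + 27*j^2*w^3 - 10*j*w^4 + w^5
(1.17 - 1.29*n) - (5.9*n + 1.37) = -7.19*n - 0.2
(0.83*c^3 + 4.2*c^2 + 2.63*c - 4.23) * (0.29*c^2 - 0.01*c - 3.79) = 0.2407*c^5 + 1.2097*c^4 - 2.425*c^3 - 17.171*c^2 - 9.9254*c + 16.0317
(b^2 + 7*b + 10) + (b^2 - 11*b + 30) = 2*b^2 - 4*b + 40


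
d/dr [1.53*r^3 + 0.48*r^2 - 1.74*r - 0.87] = 4.59*r^2 + 0.96*r - 1.74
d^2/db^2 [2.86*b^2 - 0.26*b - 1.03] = 5.72000000000000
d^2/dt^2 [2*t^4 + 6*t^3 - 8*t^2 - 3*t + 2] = 24*t^2 + 36*t - 16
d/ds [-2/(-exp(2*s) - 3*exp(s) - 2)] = (-4*exp(s) - 6)*exp(s)/(exp(2*s) + 3*exp(s) + 2)^2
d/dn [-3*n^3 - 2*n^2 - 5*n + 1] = -9*n^2 - 4*n - 5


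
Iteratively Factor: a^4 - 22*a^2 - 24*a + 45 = (a - 1)*(a^3 + a^2 - 21*a - 45) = (a - 1)*(a + 3)*(a^2 - 2*a - 15) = (a - 5)*(a - 1)*(a + 3)*(a + 3)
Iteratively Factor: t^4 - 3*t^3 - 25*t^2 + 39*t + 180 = (t - 4)*(t^3 + t^2 - 21*t - 45) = (t - 4)*(t + 3)*(t^2 - 2*t - 15) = (t - 5)*(t - 4)*(t + 3)*(t + 3)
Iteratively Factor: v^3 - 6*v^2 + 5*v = (v - 1)*(v^2 - 5*v) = v*(v - 1)*(v - 5)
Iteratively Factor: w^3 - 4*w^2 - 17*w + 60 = (w + 4)*(w^2 - 8*w + 15) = (w - 3)*(w + 4)*(w - 5)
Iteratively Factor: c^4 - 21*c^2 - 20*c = (c + 4)*(c^3 - 4*c^2 - 5*c) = c*(c + 4)*(c^2 - 4*c - 5) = c*(c + 1)*(c + 4)*(c - 5)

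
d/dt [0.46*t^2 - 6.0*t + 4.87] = 0.92*t - 6.0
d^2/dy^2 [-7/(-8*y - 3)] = 896/(8*y + 3)^3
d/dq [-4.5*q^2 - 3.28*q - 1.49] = -9.0*q - 3.28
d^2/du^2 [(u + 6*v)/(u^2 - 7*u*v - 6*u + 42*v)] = 2*((u + 6*v)*(-2*u + 7*v + 6)^2 + (-3*u + v + 6)*(u^2 - 7*u*v - 6*u + 42*v))/(u^2 - 7*u*v - 6*u + 42*v)^3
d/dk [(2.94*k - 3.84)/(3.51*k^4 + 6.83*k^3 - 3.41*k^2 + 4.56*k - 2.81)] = (-30.9582*k^4 + 13.7532*k^3 + 88.707*k^2 - 26.1888*k + 9.249)/(12.3201*k^8 + 47.9466*k^7 + 22.7107*k^6 - 14.5694*k^5 + 54.1915*k^4 - 69.4838*k^3 + 39.9578*k^2 - 25.6272*k + 7.8961)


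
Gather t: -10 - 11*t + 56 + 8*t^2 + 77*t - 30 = 8*t^2 + 66*t + 16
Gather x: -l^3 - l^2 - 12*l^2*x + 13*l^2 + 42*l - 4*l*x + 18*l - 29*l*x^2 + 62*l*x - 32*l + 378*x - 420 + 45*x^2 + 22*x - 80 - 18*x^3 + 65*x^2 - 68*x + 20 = -l^3 + 12*l^2 + 28*l - 18*x^3 + x^2*(110 - 29*l) + x*(-12*l^2 + 58*l + 332) - 480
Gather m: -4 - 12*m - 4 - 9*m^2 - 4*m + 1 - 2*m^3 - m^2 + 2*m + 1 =-2*m^3 - 10*m^2 - 14*m - 6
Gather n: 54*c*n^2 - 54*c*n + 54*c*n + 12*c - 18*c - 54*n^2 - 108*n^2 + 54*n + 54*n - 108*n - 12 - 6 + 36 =-6*c + n^2*(54*c - 162) + 18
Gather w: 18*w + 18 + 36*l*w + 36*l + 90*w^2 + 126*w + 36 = 36*l + 90*w^2 + w*(36*l + 144) + 54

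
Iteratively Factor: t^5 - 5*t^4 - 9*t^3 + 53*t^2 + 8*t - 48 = (t + 1)*(t^4 - 6*t^3 - 3*t^2 + 56*t - 48) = (t - 1)*(t + 1)*(t^3 - 5*t^2 - 8*t + 48) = (t - 4)*(t - 1)*(t + 1)*(t^2 - t - 12) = (t - 4)*(t - 1)*(t + 1)*(t + 3)*(t - 4)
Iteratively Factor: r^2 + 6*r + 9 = (r + 3)*(r + 3)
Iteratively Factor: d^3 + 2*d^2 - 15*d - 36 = (d + 3)*(d^2 - d - 12) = (d - 4)*(d + 3)*(d + 3)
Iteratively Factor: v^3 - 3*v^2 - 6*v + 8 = (v - 4)*(v^2 + v - 2) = (v - 4)*(v + 2)*(v - 1)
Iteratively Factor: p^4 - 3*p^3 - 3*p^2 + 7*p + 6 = (p + 1)*(p^3 - 4*p^2 + p + 6) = (p - 2)*(p + 1)*(p^2 - 2*p - 3) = (p - 2)*(p + 1)^2*(p - 3)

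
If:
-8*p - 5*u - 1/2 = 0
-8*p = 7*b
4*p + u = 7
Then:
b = -71/21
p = 71/24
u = -29/6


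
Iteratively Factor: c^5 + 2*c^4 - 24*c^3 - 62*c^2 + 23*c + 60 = (c - 5)*(c^4 + 7*c^3 + 11*c^2 - 7*c - 12) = (c - 5)*(c + 3)*(c^3 + 4*c^2 - c - 4) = (c - 5)*(c + 1)*(c + 3)*(c^2 + 3*c - 4) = (c - 5)*(c + 1)*(c + 3)*(c + 4)*(c - 1)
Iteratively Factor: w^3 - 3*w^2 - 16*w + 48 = (w - 3)*(w^2 - 16) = (w - 3)*(w + 4)*(w - 4)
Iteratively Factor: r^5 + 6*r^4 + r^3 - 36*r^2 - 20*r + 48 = (r + 2)*(r^4 + 4*r^3 - 7*r^2 - 22*r + 24) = (r - 2)*(r + 2)*(r^3 + 6*r^2 + 5*r - 12) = (r - 2)*(r + 2)*(r + 4)*(r^2 + 2*r - 3) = (r - 2)*(r + 2)*(r + 3)*(r + 4)*(r - 1)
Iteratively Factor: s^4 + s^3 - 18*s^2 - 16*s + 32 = (s + 4)*(s^3 - 3*s^2 - 6*s + 8) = (s - 1)*(s + 4)*(s^2 - 2*s - 8) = (s - 4)*(s - 1)*(s + 4)*(s + 2)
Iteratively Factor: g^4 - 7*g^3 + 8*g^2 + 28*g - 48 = (g - 4)*(g^3 - 3*g^2 - 4*g + 12) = (g - 4)*(g - 2)*(g^2 - g - 6) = (g - 4)*(g - 2)*(g + 2)*(g - 3)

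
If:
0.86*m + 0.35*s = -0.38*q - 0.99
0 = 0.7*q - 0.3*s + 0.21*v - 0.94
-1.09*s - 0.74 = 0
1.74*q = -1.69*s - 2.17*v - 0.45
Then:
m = -1.43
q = 1.26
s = -0.68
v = -0.69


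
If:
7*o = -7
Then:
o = -1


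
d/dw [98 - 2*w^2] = -4*w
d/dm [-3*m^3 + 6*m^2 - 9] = 3*m*(4 - 3*m)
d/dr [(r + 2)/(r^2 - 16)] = (r^2 - 2*r*(r + 2) - 16)/(r^2 - 16)^2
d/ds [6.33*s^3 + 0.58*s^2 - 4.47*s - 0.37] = 18.99*s^2 + 1.16*s - 4.47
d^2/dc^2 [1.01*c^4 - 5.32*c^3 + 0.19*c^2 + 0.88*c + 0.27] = 12.12*c^2 - 31.92*c + 0.38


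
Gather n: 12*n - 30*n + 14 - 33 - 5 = -18*n - 24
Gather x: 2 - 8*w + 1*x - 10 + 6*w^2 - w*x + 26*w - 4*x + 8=6*w^2 + 18*w + x*(-w - 3)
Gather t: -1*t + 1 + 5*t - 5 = 4*t - 4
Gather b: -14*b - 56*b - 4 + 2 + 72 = 70 - 70*b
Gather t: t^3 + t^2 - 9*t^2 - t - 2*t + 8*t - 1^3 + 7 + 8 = t^3 - 8*t^2 + 5*t + 14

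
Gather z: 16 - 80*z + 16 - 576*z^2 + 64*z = -576*z^2 - 16*z + 32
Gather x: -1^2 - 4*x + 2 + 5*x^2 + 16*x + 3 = 5*x^2 + 12*x + 4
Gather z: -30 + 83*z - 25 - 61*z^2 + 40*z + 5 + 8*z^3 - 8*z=8*z^3 - 61*z^2 + 115*z - 50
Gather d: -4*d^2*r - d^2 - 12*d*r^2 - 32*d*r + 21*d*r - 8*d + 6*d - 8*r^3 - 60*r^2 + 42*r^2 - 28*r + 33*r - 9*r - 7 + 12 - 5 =d^2*(-4*r - 1) + d*(-12*r^2 - 11*r - 2) - 8*r^3 - 18*r^2 - 4*r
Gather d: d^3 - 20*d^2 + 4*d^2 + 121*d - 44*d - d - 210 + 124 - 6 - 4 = d^3 - 16*d^2 + 76*d - 96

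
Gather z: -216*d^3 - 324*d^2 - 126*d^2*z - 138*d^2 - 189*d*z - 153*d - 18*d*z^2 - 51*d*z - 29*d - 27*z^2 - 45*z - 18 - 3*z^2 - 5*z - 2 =-216*d^3 - 462*d^2 - 182*d + z^2*(-18*d - 30) + z*(-126*d^2 - 240*d - 50) - 20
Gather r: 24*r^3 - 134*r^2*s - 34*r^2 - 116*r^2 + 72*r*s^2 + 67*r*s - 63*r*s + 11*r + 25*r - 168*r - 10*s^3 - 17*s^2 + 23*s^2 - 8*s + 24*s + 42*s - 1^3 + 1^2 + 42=24*r^3 + r^2*(-134*s - 150) + r*(72*s^2 + 4*s - 132) - 10*s^3 + 6*s^2 + 58*s + 42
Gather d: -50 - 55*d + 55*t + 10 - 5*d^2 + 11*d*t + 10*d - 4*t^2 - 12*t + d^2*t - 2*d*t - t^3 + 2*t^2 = d^2*(t - 5) + d*(9*t - 45) - t^3 - 2*t^2 + 43*t - 40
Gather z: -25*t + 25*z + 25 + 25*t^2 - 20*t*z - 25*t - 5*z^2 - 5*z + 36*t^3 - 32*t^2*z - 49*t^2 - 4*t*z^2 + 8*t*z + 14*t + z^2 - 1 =36*t^3 - 24*t^2 - 36*t + z^2*(-4*t - 4) + z*(-32*t^2 - 12*t + 20) + 24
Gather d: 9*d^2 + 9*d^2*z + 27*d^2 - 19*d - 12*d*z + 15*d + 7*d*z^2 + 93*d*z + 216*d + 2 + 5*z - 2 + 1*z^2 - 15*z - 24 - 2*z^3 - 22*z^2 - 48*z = d^2*(9*z + 36) + d*(7*z^2 + 81*z + 212) - 2*z^3 - 21*z^2 - 58*z - 24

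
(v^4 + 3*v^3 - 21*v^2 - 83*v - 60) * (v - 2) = v^5 + v^4 - 27*v^3 - 41*v^2 + 106*v + 120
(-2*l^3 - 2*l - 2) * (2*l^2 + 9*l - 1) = -4*l^5 - 18*l^4 - 2*l^3 - 22*l^2 - 16*l + 2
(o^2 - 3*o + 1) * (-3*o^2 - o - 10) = -3*o^4 + 8*o^3 - 10*o^2 + 29*o - 10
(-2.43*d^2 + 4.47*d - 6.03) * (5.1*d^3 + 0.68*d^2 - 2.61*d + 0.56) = -12.393*d^5 + 21.1446*d^4 - 21.3711*d^3 - 17.1279*d^2 + 18.2415*d - 3.3768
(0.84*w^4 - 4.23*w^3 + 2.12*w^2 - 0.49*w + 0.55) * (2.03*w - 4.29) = 1.7052*w^5 - 12.1905*w^4 + 22.4503*w^3 - 10.0895*w^2 + 3.2186*w - 2.3595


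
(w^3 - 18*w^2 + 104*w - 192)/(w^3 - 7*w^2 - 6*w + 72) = (w - 8)/(w + 3)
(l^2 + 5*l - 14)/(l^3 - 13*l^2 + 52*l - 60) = (l + 7)/(l^2 - 11*l + 30)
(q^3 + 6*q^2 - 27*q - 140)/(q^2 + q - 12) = (q^2 + 2*q - 35)/(q - 3)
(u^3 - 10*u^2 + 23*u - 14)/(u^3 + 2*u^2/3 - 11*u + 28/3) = 3*(u^2 - 9*u + 14)/(3*u^2 + 5*u - 28)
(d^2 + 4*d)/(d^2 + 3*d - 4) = d/(d - 1)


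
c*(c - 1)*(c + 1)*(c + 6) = c^4 + 6*c^3 - c^2 - 6*c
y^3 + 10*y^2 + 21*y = y*(y + 3)*(y + 7)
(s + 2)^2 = s^2 + 4*s + 4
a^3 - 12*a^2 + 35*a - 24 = (a - 8)*(a - 3)*(a - 1)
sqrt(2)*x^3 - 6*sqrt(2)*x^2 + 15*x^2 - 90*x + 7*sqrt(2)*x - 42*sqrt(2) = (x - 6)*(x + 7*sqrt(2))*(sqrt(2)*x + 1)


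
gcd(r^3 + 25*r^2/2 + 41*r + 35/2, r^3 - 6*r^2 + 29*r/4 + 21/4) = r + 1/2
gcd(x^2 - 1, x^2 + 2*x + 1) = x + 1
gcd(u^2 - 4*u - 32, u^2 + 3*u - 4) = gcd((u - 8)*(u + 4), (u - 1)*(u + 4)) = u + 4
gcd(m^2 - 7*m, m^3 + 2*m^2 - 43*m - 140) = m - 7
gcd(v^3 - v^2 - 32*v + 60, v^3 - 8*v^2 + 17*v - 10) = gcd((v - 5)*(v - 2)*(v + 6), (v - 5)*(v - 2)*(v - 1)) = v^2 - 7*v + 10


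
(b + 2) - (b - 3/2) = 7/2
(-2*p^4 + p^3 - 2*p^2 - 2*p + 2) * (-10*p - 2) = 20*p^5 - 6*p^4 + 18*p^3 + 24*p^2 - 16*p - 4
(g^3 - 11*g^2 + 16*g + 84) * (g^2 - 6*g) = g^5 - 17*g^4 + 82*g^3 - 12*g^2 - 504*g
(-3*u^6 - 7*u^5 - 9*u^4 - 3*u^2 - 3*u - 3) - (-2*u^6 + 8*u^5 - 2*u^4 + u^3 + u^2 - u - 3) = -u^6 - 15*u^5 - 7*u^4 - u^3 - 4*u^2 - 2*u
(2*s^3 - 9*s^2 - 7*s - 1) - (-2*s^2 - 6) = 2*s^3 - 7*s^2 - 7*s + 5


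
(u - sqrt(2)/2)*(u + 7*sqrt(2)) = u^2 + 13*sqrt(2)*u/2 - 7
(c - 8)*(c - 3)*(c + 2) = c^3 - 9*c^2 + 2*c + 48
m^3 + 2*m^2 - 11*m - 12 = (m - 3)*(m + 1)*(m + 4)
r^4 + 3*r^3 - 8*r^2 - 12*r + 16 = (r - 2)*(r - 1)*(r + 2)*(r + 4)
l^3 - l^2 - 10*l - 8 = (l - 4)*(l + 1)*(l + 2)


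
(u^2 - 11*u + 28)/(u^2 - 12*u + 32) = (u - 7)/(u - 8)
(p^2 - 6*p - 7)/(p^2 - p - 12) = (-p^2 + 6*p + 7)/(-p^2 + p + 12)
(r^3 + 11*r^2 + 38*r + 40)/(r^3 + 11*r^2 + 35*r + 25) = (r^2 + 6*r + 8)/(r^2 + 6*r + 5)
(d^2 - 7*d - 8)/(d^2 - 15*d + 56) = (d + 1)/(d - 7)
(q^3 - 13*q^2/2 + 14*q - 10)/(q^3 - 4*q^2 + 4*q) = (q - 5/2)/q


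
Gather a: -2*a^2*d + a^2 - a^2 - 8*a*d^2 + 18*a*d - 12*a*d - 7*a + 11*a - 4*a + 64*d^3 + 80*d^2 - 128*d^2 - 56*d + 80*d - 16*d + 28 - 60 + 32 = -2*a^2*d + a*(-8*d^2 + 6*d) + 64*d^3 - 48*d^2 + 8*d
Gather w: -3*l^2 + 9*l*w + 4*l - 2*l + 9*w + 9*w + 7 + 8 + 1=-3*l^2 + 2*l + w*(9*l + 18) + 16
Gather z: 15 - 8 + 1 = 8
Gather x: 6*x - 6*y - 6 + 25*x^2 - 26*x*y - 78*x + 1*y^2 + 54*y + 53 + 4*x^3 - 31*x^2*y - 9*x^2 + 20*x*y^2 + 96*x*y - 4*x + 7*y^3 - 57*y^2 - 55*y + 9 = 4*x^3 + x^2*(16 - 31*y) + x*(20*y^2 + 70*y - 76) + 7*y^3 - 56*y^2 - 7*y + 56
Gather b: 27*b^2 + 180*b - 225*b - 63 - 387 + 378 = 27*b^2 - 45*b - 72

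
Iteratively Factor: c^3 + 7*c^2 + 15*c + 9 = (c + 3)*(c^2 + 4*c + 3) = (c + 3)^2*(c + 1)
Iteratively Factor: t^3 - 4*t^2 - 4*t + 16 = (t - 4)*(t^2 - 4) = (t - 4)*(t + 2)*(t - 2)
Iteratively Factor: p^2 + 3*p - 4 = (p - 1)*(p + 4)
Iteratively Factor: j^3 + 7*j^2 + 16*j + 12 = (j + 3)*(j^2 + 4*j + 4) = (j + 2)*(j + 3)*(j + 2)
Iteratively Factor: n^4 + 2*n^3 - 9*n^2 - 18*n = (n - 3)*(n^3 + 5*n^2 + 6*n) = (n - 3)*(n + 2)*(n^2 + 3*n) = (n - 3)*(n + 2)*(n + 3)*(n)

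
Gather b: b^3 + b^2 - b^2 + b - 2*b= b^3 - b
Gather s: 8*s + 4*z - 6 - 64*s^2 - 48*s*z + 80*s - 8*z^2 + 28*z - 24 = -64*s^2 + s*(88 - 48*z) - 8*z^2 + 32*z - 30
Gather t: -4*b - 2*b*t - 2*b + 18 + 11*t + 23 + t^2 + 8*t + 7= -6*b + t^2 + t*(19 - 2*b) + 48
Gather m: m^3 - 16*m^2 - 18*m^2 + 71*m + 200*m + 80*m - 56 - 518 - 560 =m^3 - 34*m^2 + 351*m - 1134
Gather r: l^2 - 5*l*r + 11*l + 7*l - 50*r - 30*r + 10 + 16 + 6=l^2 + 18*l + r*(-5*l - 80) + 32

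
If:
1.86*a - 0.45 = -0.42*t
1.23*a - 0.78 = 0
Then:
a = 0.63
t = -1.74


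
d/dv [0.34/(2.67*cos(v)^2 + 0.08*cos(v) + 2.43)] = (1.8156*cos(v) + 0.0272)*sin(v)/(2.67*cos(v)^2 + 0.08*cos(v) + 2.43)^2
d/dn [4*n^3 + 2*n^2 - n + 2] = 12*n^2 + 4*n - 1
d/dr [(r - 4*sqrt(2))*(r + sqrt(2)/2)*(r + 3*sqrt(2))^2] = 4*r^3 + 15*sqrt(2)*r^2/2 - 56*r - 87*sqrt(2)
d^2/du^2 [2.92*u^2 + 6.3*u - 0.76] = 5.84000000000000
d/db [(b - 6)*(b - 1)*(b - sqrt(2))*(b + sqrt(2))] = 4*b^3 - 21*b^2 + 8*b + 14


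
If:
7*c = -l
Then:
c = -l/7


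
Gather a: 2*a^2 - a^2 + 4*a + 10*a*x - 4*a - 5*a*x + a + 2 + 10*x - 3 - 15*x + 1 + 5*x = a^2 + a*(5*x + 1)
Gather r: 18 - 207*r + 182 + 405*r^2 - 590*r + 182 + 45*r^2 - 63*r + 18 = 450*r^2 - 860*r + 400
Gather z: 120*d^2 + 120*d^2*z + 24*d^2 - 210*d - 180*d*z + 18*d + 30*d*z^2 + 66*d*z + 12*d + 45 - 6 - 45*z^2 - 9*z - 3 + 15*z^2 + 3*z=144*d^2 - 180*d + z^2*(30*d - 30) + z*(120*d^2 - 114*d - 6) + 36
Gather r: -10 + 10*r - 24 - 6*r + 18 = 4*r - 16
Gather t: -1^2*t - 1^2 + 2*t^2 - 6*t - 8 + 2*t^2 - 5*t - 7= 4*t^2 - 12*t - 16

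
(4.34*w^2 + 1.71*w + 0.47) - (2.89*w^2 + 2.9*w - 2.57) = 1.45*w^2 - 1.19*w + 3.04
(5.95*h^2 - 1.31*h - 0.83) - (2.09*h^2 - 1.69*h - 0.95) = 3.86*h^2 + 0.38*h + 0.12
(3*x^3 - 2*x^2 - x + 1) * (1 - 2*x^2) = -6*x^5 + 4*x^4 + 5*x^3 - 4*x^2 - x + 1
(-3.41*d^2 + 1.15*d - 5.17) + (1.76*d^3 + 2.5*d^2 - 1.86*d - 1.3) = 1.76*d^3 - 0.91*d^2 - 0.71*d - 6.47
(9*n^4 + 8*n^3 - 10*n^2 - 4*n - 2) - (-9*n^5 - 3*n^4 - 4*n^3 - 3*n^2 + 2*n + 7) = 9*n^5 + 12*n^4 + 12*n^3 - 7*n^2 - 6*n - 9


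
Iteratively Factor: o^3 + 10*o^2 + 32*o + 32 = (o + 4)*(o^2 + 6*o + 8) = (o + 2)*(o + 4)*(o + 4)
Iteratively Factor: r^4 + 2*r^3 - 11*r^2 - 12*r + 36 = (r + 3)*(r^3 - r^2 - 8*r + 12) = (r + 3)^2*(r^2 - 4*r + 4) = (r - 2)*(r + 3)^2*(r - 2)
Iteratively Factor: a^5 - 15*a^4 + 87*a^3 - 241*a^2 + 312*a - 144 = (a - 4)*(a^4 - 11*a^3 + 43*a^2 - 69*a + 36) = (a - 4)^2*(a^3 - 7*a^2 + 15*a - 9) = (a - 4)^2*(a - 3)*(a^2 - 4*a + 3) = (a - 4)^2*(a - 3)*(a - 1)*(a - 3)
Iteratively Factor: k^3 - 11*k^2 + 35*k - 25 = (k - 5)*(k^2 - 6*k + 5) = (k - 5)^2*(k - 1)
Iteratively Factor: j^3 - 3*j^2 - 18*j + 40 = (j + 4)*(j^2 - 7*j + 10) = (j - 2)*(j + 4)*(j - 5)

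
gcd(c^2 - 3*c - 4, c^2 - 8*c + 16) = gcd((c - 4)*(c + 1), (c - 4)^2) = c - 4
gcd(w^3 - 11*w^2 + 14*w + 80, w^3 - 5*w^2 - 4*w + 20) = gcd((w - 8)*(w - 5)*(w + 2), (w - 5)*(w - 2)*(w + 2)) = w^2 - 3*w - 10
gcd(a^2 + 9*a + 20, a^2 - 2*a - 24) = a + 4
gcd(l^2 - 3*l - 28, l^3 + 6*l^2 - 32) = l + 4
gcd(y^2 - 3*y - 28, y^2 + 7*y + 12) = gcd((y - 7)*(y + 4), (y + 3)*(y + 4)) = y + 4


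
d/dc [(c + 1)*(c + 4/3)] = 2*c + 7/3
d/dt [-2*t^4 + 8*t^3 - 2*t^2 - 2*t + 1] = -8*t^3 + 24*t^2 - 4*t - 2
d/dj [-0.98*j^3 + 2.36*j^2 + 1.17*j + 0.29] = -2.94*j^2 + 4.72*j + 1.17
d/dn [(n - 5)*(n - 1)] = 2*n - 6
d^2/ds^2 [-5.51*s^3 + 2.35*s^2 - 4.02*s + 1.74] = 4.7 - 33.06*s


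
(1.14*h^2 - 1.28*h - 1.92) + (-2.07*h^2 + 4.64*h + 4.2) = -0.93*h^2 + 3.36*h + 2.28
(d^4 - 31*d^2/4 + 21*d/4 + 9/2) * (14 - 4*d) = -4*d^5 + 14*d^4 + 31*d^3 - 259*d^2/2 + 111*d/2 + 63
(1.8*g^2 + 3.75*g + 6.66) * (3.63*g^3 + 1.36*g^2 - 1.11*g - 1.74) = 6.534*g^5 + 16.0605*g^4 + 27.2778*g^3 + 1.7631*g^2 - 13.9176*g - 11.5884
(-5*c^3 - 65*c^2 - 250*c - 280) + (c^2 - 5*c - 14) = -5*c^3 - 64*c^2 - 255*c - 294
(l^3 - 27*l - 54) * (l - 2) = l^4 - 2*l^3 - 27*l^2 + 108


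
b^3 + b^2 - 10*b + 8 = (b - 2)*(b - 1)*(b + 4)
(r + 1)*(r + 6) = r^2 + 7*r + 6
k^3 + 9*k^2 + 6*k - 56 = (k - 2)*(k + 4)*(k + 7)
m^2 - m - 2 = (m - 2)*(m + 1)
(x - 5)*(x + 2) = x^2 - 3*x - 10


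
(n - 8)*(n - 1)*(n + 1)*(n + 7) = n^4 - n^3 - 57*n^2 + n + 56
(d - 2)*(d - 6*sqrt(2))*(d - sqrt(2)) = d^3 - 7*sqrt(2)*d^2 - 2*d^2 + 12*d + 14*sqrt(2)*d - 24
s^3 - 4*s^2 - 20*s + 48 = (s - 6)*(s - 2)*(s + 4)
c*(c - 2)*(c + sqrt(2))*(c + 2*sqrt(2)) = c^4 - 2*c^3 + 3*sqrt(2)*c^3 - 6*sqrt(2)*c^2 + 4*c^2 - 8*c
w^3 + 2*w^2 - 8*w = w*(w - 2)*(w + 4)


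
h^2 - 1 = (h - 1)*(h + 1)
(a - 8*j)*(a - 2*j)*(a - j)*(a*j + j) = a^4*j - 11*a^3*j^2 + a^3*j + 26*a^2*j^3 - 11*a^2*j^2 - 16*a*j^4 + 26*a*j^3 - 16*j^4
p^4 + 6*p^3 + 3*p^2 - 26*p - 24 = (p - 2)*(p + 1)*(p + 3)*(p + 4)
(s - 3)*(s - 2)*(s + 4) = s^3 - s^2 - 14*s + 24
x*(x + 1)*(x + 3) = x^3 + 4*x^2 + 3*x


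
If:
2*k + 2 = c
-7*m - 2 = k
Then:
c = -14*m - 2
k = -7*m - 2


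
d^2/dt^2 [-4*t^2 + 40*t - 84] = -8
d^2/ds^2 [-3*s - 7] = 0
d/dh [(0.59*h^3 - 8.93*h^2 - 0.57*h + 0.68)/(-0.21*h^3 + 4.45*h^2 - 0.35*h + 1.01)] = (0.750200000000001*h^4 - 0.652400000000014*h^3 + 7.8781*h^2 - 24.0906*h - 0.3377)/(0.0441*h^6 - 1.869*h^5 + 19.9495*h^4 - 3.5392*h^3 + 9.1115*h^2 - 0.707*h + 1.0201)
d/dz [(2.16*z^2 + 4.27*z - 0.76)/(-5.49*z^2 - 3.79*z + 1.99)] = (15.2559*z^2 + 0.251999999999999*z + 5.6169)/(30.1401*z^4 + 41.6142*z^3 - 7.4861*z^2 - 15.0842*z + 3.9601)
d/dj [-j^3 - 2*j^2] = j*(-3*j - 4)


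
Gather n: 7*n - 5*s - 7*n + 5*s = 0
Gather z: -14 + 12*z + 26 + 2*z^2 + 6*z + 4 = 2*z^2 + 18*z + 16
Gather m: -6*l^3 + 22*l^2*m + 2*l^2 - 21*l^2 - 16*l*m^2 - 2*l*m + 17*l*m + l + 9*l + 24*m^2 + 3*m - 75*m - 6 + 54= -6*l^3 - 19*l^2 + 10*l + m^2*(24 - 16*l) + m*(22*l^2 + 15*l - 72) + 48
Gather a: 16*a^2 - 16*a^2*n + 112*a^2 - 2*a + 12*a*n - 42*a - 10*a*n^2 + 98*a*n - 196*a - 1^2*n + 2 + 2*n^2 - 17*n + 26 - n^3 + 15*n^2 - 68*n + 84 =a^2*(128 - 16*n) + a*(-10*n^2 + 110*n - 240) - n^3 + 17*n^2 - 86*n + 112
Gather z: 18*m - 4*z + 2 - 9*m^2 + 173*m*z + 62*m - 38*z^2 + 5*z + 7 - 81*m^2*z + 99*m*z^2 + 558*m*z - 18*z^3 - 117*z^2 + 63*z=-9*m^2 + 80*m - 18*z^3 + z^2*(99*m - 155) + z*(-81*m^2 + 731*m + 64) + 9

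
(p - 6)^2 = p^2 - 12*p + 36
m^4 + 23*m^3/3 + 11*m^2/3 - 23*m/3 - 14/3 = (m - 1)*(m + 2/3)*(m + 1)*(m + 7)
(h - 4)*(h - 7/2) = h^2 - 15*h/2 + 14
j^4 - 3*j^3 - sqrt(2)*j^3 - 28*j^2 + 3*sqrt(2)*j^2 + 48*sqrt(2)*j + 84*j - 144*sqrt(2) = (j - 3)*(j - 3*sqrt(2))*(j - 2*sqrt(2))*(j + 4*sqrt(2))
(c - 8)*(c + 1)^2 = c^3 - 6*c^2 - 15*c - 8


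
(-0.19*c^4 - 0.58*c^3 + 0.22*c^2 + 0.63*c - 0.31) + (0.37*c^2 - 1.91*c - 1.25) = -0.19*c^4 - 0.58*c^3 + 0.59*c^2 - 1.28*c - 1.56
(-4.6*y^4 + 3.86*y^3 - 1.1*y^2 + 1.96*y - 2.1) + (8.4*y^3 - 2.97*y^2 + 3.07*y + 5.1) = -4.6*y^4 + 12.26*y^3 - 4.07*y^2 + 5.03*y + 3.0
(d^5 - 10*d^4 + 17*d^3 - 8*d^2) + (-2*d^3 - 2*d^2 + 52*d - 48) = d^5 - 10*d^4 + 15*d^3 - 10*d^2 + 52*d - 48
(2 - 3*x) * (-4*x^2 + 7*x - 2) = 12*x^3 - 29*x^2 + 20*x - 4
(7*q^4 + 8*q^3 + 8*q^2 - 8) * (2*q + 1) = 14*q^5 + 23*q^4 + 24*q^3 + 8*q^2 - 16*q - 8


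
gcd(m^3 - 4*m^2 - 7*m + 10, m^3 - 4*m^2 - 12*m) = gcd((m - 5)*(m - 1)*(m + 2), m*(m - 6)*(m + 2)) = m + 2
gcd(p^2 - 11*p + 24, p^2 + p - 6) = 1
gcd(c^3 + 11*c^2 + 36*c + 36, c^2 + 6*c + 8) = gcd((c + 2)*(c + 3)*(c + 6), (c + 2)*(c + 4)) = c + 2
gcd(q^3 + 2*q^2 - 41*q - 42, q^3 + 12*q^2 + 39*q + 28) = q^2 + 8*q + 7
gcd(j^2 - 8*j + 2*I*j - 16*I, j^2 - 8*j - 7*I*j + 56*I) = j - 8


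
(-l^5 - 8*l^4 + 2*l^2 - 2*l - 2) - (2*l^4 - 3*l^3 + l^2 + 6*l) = -l^5 - 10*l^4 + 3*l^3 + l^2 - 8*l - 2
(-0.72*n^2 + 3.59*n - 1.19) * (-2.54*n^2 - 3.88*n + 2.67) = 1.8288*n^4 - 6.325*n^3 - 12.829*n^2 + 14.2025*n - 3.1773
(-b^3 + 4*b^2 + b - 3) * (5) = -5*b^3 + 20*b^2 + 5*b - 15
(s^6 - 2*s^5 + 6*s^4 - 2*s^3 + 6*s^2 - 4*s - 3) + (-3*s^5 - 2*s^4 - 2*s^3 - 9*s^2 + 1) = s^6 - 5*s^5 + 4*s^4 - 4*s^3 - 3*s^2 - 4*s - 2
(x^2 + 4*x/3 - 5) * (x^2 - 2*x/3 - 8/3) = x^4 + 2*x^3/3 - 77*x^2/9 - 2*x/9 + 40/3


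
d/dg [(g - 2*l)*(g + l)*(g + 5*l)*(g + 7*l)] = 4*g^3 + 33*g^2*l + 42*g*l^2 - 59*l^3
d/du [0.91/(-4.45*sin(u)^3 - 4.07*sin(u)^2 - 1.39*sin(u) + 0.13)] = (12.1485*sin(u)^2 + 7.4074*sin(u) + 1.2649)*cos(u)/(4.45*sin(u)^3 + 4.07*sin(u)^2 + 1.39*sin(u) - 0.13)^2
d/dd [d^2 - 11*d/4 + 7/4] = 2*d - 11/4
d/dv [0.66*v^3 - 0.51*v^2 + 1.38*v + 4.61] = 1.98*v^2 - 1.02*v + 1.38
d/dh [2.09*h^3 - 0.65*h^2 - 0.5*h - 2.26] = 6.27*h^2 - 1.3*h - 0.5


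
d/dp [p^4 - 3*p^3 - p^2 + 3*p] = 4*p^3 - 9*p^2 - 2*p + 3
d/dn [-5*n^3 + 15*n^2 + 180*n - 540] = -15*n^2 + 30*n + 180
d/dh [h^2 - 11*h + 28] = 2*h - 11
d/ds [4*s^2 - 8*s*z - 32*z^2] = 8*s - 8*z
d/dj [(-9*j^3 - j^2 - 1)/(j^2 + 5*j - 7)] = (-9*j^4 - 90*j^3 + 184*j^2 + 16*j + 5)/(j^4 + 10*j^3 + 11*j^2 - 70*j + 49)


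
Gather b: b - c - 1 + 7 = b - c + 6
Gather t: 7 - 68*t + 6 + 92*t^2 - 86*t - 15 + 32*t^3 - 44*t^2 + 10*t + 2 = 32*t^3 + 48*t^2 - 144*t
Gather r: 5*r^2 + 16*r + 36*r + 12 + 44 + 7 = 5*r^2 + 52*r + 63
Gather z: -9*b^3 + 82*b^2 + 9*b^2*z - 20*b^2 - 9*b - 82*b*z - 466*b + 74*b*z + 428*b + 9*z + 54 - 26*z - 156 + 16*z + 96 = -9*b^3 + 62*b^2 - 47*b + z*(9*b^2 - 8*b - 1) - 6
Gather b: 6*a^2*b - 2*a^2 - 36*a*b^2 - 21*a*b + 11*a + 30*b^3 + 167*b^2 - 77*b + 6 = -2*a^2 + 11*a + 30*b^3 + b^2*(167 - 36*a) + b*(6*a^2 - 21*a - 77) + 6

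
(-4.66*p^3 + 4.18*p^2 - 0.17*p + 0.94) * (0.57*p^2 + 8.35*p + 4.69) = -2.6562*p^5 - 36.5284*p^4 + 12.9507*p^3 + 18.7205*p^2 + 7.0517*p + 4.4086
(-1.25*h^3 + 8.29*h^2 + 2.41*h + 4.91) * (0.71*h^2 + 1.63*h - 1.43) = -0.8875*h^5 + 3.8484*h^4 + 17.0113*h^3 - 4.4403*h^2 + 4.557*h - 7.0213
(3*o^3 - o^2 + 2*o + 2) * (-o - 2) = -3*o^4 - 5*o^3 - 6*o - 4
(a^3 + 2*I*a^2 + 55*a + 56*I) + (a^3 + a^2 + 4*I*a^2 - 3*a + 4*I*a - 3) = 2*a^3 + a^2 + 6*I*a^2 + 52*a + 4*I*a - 3 + 56*I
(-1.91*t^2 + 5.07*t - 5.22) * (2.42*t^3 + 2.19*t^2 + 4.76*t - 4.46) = -4.6222*t^5 + 8.0865*t^4 - 10.6207*t^3 + 21.22*t^2 - 47.4594*t + 23.2812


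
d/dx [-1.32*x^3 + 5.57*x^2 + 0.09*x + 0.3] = -3.96*x^2 + 11.14*x + 0.09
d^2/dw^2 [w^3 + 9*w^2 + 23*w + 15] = 6*w + 18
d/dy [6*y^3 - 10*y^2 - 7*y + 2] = 18*y^2 - 20*y - 7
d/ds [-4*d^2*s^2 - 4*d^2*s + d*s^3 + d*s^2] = d*(-8*d*s - 4*d + 3*s^2 + 2*s)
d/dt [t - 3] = 1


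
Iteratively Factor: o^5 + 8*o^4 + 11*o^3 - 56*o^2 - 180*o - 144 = (o + 3)*(o^4 + 5*o^3 - 4*o^2 - 44*o - 48) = (o + 2)*(o + 3)*(o^3 + 3*o^2 - 10*o - 24) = (o + 2)*(o + 3)*(o + 4)*(o^2 - o - 6) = (o - 3)*(o + 2)*(o + 3)*(o + 4)*(o + 2)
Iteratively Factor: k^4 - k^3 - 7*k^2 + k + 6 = (k - 3)*(k^3 + 2*k^2 - k - 2) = (k - 3)*(k - 1)*(k^2 + 3*k + 2) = (k - 3)*(k - 1)*(k + 1)*(k + 2)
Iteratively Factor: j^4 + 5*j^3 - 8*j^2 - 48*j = (j + 4)*(j^3 + j^2 - 12*j) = j*(j + 4)*(j^2 + j - 12) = j*(j + 4)^2*(j - 3)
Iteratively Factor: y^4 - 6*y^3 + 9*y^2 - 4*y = (y - 1)*(y^3 - 5*y^2 + 4*y) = y*(y - 1)*(y^2 - 5*y + 4) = y*(y - 1)^2*(y - 4)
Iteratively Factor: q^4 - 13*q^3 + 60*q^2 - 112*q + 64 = (q - 1)*(q^3 - 12*q^2 + 48*q - 64) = (q - 4)*(q - 1)*(q^2 - 8*q + 16) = (q - 4)^2*(q - 1)*(q - 4)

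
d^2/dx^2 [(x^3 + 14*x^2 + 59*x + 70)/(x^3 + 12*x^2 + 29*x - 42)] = 4*(x^3 + 24*x^2 + 138*x + 278)/(x^6 + 15*x^5 + 57*x^4 - 55*x^3 - 342*x^2 + 540*x - 216)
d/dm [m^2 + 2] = 2*m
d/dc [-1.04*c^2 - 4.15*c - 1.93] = -2.08*c - 4.15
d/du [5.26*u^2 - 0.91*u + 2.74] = 10.52*u - 0.91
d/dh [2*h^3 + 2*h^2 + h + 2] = 6*h^2 + 4*h + 1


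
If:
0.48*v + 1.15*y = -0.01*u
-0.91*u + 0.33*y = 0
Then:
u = 0.362637362637363*y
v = -2.40338827838828*y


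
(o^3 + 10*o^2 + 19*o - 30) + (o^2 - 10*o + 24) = o^3 + 11*o^2 + 9*o - 6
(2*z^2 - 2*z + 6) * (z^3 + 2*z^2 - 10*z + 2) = 2*z^5 + 2*z^4 - 18*z^3 + 36*z^2 - 64*z + 12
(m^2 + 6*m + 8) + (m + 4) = m^2 + 7*m + 12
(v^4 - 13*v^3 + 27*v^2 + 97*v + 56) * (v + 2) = v^5 - 11*v^4 + v^3 + 151*v^2 + 250*v + 112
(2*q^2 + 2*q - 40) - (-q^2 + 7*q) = 3*q^2 - 5*q - 40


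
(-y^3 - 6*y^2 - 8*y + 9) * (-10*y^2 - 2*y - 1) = 10*y^5 + 62*y^4 + 93*y^3 - 68*y^2 - 10*y - 9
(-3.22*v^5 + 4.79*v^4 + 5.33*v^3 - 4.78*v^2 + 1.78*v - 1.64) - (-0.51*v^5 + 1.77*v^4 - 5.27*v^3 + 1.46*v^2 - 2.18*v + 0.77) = -2.71*v^5 + 3.02*v^4 + 10.6*v^3 - 6.24*v^2 + 3.96*v - 2.41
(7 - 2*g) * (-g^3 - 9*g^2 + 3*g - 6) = 2*g^4 + 11*g^3 - 69*g^2 + 33*g - 42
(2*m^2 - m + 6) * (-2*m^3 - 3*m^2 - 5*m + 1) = -4*m^5 - 4*m^4 - 19*m^3 - 11*m^2 - 31*m + 6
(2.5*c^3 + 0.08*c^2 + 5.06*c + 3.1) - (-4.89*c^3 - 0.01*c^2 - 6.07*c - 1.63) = 7.39*c^3 + 0.09*c^2 + 11.13*c + 4.73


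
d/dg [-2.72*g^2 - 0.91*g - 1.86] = -5.44*g - 0.91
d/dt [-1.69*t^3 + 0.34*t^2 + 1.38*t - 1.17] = -5.07*t^2 + 0.68*t + 1.38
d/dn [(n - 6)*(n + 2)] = 2*n - 4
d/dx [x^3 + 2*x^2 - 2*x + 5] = 3*x^2 + 4*x - 2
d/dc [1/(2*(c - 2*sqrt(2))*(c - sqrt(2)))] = (-c + 3*sqrt(2)/2)/(c^4 - 6*sqrt(2)*c^3 + 26*c^2 - 24*sqrt(2)*c + 16)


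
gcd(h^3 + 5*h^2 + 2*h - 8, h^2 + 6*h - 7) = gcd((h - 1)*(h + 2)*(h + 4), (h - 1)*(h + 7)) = h - 1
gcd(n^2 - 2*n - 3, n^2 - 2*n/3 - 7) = n - 3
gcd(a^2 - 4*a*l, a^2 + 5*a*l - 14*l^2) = 1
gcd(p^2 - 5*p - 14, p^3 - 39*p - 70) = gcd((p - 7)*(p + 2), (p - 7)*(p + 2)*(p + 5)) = p^2 - 5*p - 14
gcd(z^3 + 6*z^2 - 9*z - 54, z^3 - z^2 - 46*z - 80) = 1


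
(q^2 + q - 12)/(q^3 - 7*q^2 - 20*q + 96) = 1/(q - 8)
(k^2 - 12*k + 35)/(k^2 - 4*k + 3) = (k^2 - 12*k + 35)/(k^2 - 4*k + 3)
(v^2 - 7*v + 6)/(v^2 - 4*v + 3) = (v - 6)/(v - 3)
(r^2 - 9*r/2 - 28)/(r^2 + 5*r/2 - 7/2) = (r - 8)/(r - 1)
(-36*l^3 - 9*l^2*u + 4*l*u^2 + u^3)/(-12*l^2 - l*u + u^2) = (-12*l^2 + l*u + u^2)/(-4*l + u)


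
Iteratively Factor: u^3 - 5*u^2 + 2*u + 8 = (u - 2)*(u^2 - 3*u - 4) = (u - 2)*(u + 1)*(u - 4)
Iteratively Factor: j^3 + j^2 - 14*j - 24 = (j + 2)*(j^2 - j - 12) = (j - 4)*(j + 2)*(j + 3)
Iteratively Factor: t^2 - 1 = (t - 1)*(t + 1)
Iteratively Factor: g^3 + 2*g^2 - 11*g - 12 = (g + 4)*(g^2 - 2*g - 3) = (g - 3)*(g + 4)*(g + 1)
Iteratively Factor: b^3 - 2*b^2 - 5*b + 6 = (b - 3)*(b^2 + b - 2) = (b - 3)*(b - 1)*(b + 2)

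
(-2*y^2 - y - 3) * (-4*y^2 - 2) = 8*y^4 + 4*y^3 + 16*y^2 + 2*y + 6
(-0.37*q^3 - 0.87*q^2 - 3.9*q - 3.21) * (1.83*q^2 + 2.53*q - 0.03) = -0.6771*q^5 - 2.5282*q^4 - 9.327*q^3 - 15.7152*q^2 - 8.0043*q + 0.0963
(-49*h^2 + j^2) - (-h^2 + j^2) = -48*h^2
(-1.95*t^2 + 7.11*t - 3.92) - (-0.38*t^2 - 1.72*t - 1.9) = -1.57*t^2 + 8.83*t - 2.02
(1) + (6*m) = 6*m + 1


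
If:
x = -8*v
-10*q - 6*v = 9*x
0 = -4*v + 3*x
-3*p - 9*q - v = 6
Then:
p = -2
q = 0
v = 0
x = 0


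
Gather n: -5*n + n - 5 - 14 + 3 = -4*n - 16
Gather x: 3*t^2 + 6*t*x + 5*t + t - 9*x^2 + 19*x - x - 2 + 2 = 3*t^2 + 6*t - 9*x^2 + x*(6*t + 18)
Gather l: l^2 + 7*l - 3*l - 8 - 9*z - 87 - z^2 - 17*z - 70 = l^2 + 4*l - z^2 - 26*z - 165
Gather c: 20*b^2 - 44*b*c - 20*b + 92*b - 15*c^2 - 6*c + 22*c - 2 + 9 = 20*b^2 + 72*b - 15*c^2 + c*(16 - 44*b) + 7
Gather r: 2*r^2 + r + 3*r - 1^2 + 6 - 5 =2*r^2 + 4*r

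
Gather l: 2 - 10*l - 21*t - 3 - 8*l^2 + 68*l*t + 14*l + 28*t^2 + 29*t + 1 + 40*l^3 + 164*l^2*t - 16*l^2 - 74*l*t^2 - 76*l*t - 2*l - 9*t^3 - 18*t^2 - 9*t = 40*l^3 + l^2*(164*t - 24) + l*(-74*t^2 - 8*t + 2) - 9*t^3 + 10*t^2 - t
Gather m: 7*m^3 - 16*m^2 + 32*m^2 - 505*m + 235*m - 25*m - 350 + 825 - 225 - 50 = 7*m^3 + 16*m^2 - 295*m + 200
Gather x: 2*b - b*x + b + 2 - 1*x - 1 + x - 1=-b*x + 3*b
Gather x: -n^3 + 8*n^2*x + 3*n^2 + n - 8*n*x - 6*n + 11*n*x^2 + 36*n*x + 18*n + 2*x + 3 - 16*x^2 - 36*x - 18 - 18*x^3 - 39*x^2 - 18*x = -n^3 + 3*n^2 + 13*n - 18*x^3 + x^2*(11*n - 55) + x*(8*n^2 + 28*n - 52) - 15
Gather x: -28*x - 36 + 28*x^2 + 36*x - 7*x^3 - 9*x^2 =-7*x^3 + 19*x^2 + 8*x - 36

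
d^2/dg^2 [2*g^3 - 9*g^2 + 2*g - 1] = 12*g - 18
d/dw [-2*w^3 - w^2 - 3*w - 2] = -6*w^2 - 2*w - 3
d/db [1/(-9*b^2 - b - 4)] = (18*b + 1)/(9*b^2 + b + 4)^2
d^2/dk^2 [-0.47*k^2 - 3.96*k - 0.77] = -0.940000000000000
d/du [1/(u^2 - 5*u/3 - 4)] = 3*(5 - 6*u)/(-3*u^2 + 5*u + 12)^2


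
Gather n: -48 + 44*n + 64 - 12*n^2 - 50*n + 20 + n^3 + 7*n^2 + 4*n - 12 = n^3 - 5*n^2 - 2*n + 24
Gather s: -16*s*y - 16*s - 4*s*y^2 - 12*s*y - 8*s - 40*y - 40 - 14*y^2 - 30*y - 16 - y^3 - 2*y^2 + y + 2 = s*(-4*y^2 - 28*y - 24) - y^3 - 16*y^2 - 69*y - 54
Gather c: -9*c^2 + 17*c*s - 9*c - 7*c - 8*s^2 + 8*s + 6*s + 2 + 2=-9*c^2 + c*(17*s - 16) - 8*s^2 + 14*s + 4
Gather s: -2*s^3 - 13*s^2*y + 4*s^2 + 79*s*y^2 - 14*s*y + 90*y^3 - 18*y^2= -2*s^3 + s^2*(4 - 13*y) + s*(79*y^2 - 14*y) + 90*y^3 - 18*y^2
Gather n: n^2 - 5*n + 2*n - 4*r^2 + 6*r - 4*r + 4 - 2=n^2 - 3*n - 4*r^2 + 2*r + 2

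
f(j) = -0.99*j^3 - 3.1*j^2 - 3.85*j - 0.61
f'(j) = -2.97*j^2 - 6.2*j - 3.85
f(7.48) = -617.18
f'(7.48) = -216.40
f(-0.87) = 1.05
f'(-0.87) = -0.70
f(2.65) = -51.01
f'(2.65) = -41.14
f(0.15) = -1.26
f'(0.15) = -4.85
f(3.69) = -106.77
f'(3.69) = -67.17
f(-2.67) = 6.41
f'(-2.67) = -8.47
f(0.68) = -4.97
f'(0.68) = -9.44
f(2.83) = -58.77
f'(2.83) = -45.18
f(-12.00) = 1309.91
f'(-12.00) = -357.13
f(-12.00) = 1309.91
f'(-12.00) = -357.13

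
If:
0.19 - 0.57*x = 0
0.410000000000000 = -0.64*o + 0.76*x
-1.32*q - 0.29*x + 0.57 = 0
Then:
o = -0.24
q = 0.36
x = 0.33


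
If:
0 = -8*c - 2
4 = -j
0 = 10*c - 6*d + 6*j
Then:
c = -1/4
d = -53/12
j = -4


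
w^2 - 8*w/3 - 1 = (w - 3)*(w + 1/3)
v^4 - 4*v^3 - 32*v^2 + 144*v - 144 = (v - 6)*(v - 2)^2*(v + 6)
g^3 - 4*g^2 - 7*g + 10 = (g - 5)*(g - 1)*(g + 2)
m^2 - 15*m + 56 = (m - 8)*(m - 7)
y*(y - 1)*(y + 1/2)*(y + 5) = y^4 + 9*y^3/2 - 3*y^2 - 5*y/2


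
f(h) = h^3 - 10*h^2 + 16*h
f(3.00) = -15.00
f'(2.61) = -15.76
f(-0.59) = -13.13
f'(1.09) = -2.24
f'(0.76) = 2.53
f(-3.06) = -171.25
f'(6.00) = 4.00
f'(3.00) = -17.00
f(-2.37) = -107.40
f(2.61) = -8.58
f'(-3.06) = 105.29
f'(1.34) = -5.41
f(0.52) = 5.76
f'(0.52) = 6.41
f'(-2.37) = 80.25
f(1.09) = 6.85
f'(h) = 3*h^2 - 20*h + 16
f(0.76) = 6.82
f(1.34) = 5.89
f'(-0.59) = 28.84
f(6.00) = -48.00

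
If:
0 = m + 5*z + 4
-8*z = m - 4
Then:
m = -52/3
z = 8/3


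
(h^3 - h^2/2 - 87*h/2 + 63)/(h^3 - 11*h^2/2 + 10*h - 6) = (h^2 + h - 42)/(h^2 - 4*h + 4)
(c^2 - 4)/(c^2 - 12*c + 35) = (c^2 - 4)/(c^2 - 12*c + 35)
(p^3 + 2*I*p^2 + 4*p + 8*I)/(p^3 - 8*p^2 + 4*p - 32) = (p + 2*I)/(p - 8)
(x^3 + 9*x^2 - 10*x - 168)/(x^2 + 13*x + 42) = x - 4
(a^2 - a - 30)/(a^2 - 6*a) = (a + 5)/a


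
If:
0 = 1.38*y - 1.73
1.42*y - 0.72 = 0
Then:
No Solution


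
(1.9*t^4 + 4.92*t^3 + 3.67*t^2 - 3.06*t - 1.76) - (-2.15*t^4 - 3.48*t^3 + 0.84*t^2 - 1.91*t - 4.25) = 4.05*t^4 + 8.4*t^3 + 2.83*t^2 - 1.15*t + 2.49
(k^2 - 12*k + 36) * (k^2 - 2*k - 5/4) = k^4 - 14*k^3 + 235*k^2/4 - 57*k - 45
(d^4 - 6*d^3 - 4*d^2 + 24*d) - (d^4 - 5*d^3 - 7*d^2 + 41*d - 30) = -d^3 + 3*d^2 - 17*d + 30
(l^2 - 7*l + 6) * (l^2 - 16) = l^4 - 7*l^3 - 10*l^2 + 112*l - 96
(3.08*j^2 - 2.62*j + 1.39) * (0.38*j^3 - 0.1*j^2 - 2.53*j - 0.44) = 1.1704*j^5 - 1.3036*j^4 - 7.0022*j^3 + 5.1344*j^2 - 2.3639*j - 0.6116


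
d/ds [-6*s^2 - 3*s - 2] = -12*s - 3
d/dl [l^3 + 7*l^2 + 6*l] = 3*l^2 + 14*l + 6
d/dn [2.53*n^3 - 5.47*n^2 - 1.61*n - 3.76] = 7.59*n^2 - 10.94*n - 1.61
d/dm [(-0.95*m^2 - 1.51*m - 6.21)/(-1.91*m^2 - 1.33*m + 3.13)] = (-1.6206*m^2 - 29.6692*m - 12.9856)/(3.6481*m^4 + 5.0806*m^3 - 10.1877*m^2 - 8.3258*m + 9.7969)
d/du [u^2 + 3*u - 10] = 2*u + 3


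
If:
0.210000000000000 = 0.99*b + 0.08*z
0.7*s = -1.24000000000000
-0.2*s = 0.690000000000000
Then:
No Solution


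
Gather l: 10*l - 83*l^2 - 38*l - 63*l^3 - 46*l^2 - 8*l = -63*l^3 - 129*l^2 - 36*l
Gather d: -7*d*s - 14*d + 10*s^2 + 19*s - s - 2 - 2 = d*(-7*s - 14) + 10*s^2 + 18*s - 4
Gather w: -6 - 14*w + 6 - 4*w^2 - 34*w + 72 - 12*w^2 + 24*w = -16*w^2 - 24*w + 72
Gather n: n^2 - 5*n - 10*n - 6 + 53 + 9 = n^2 - 15*n + 56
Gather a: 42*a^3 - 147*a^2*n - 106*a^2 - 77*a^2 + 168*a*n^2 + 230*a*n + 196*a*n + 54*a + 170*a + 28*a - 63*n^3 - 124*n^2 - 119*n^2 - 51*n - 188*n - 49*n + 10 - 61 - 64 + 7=42*a^3 + a^2*(-147*n - 183) + a*(168*n^2 + 426*n + 252) - 63*n^3 - 243*n^2 - 288*n - 108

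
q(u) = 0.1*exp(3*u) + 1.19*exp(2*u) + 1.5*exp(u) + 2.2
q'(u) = 0.3*exp(3*u) + 2.38*exp(2*u) + 1.5*exp(u)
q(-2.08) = 2.41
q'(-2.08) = 0.23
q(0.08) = 5.35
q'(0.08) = 4.80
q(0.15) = 5.71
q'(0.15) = 5.43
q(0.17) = 5.82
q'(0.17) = 5.62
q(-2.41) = 2.34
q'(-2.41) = 0.15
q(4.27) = 42782.52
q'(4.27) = 122039.14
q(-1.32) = 2.69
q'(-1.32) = 0.58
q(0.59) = 9.37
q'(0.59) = 12.21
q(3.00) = 1322.72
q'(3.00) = 3421.21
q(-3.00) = 2.28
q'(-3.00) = 0.08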